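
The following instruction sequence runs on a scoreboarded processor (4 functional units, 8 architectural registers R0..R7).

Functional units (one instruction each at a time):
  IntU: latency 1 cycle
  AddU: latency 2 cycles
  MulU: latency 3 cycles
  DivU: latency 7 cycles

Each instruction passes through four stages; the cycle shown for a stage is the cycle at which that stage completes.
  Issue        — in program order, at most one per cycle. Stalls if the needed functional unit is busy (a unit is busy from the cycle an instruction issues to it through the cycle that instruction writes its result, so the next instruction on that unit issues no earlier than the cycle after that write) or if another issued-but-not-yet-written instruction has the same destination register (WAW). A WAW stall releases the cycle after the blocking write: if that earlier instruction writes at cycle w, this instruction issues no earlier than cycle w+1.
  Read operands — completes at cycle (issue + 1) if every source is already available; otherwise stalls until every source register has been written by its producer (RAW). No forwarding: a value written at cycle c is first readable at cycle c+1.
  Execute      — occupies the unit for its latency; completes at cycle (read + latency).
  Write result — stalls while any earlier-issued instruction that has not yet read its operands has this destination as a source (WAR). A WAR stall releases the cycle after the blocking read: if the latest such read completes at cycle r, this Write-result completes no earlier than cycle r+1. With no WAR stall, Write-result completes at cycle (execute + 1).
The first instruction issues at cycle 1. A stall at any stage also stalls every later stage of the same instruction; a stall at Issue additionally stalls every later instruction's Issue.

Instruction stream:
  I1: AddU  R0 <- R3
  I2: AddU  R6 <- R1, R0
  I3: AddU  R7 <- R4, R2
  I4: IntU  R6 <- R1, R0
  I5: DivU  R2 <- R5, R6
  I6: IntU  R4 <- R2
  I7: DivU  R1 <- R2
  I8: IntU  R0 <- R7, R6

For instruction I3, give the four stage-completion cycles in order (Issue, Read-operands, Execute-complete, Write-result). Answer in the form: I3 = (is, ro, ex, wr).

  I1 | 1 | 2 | 4 | 5
  I2 | 6 | 7 | 9 | 10   struct: AddU busy until I1 writes@5
  I3 | 11 | 12 | 14 | 15   struct: AddU busy until I2 writes@10
  I4 | 12 | 13 | 14 | 15
  I5 | 13 | 16 | 23 | 24   RAW R6: wait I4 write@15
  I6 | 16 | 25 | 26 | 27   struct: IntU busy until I4 writes@15 · RAW R2: wait I5 write@24
  I7 | 25 | 26 | 33 | 34   struct: DivU busy until I5 writes@24
  I8 | 28 | 29 | 30 | 31   struct: IntU busy until I6 writes@27

I3 = (11, 12, 14, 15)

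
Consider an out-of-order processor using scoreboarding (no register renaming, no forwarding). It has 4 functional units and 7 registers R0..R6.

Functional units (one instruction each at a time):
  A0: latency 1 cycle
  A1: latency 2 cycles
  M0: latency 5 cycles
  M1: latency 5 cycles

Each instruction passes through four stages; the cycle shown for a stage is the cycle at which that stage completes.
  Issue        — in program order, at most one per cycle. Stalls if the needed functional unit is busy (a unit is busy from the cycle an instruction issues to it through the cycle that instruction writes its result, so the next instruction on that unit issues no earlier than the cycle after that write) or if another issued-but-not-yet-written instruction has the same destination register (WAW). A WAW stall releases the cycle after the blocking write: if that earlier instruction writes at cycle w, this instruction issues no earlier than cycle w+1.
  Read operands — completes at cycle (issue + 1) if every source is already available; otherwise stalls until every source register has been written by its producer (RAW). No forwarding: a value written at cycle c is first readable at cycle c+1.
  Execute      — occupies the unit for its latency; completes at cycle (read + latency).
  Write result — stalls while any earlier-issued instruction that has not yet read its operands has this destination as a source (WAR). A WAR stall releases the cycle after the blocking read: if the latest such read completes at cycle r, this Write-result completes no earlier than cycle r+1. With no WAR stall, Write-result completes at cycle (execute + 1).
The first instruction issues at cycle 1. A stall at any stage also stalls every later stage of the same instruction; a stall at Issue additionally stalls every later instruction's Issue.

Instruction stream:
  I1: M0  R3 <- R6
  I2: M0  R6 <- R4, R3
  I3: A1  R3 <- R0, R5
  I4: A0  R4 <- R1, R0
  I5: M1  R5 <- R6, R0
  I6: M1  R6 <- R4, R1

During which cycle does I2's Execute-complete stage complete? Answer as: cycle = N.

cycle = 15

I1: IS=1 RO=2 EX=7 WR=8
I2: IS=9 RO=10 EX=15 WR=16  [struct: M0 busy until I1 writes@8]
I3: IS=10 RO=11 EX=13 WR=14
I4: IS=11 RO=12 EX=13 WR=14
I5: IS=12 RO=17 EX=22 WR=23  [RAW R6: wait I2 write@16]
I6: IS=24 RO=25 EX=30 WR=31  [struct: M1 busy until I5 writes@23]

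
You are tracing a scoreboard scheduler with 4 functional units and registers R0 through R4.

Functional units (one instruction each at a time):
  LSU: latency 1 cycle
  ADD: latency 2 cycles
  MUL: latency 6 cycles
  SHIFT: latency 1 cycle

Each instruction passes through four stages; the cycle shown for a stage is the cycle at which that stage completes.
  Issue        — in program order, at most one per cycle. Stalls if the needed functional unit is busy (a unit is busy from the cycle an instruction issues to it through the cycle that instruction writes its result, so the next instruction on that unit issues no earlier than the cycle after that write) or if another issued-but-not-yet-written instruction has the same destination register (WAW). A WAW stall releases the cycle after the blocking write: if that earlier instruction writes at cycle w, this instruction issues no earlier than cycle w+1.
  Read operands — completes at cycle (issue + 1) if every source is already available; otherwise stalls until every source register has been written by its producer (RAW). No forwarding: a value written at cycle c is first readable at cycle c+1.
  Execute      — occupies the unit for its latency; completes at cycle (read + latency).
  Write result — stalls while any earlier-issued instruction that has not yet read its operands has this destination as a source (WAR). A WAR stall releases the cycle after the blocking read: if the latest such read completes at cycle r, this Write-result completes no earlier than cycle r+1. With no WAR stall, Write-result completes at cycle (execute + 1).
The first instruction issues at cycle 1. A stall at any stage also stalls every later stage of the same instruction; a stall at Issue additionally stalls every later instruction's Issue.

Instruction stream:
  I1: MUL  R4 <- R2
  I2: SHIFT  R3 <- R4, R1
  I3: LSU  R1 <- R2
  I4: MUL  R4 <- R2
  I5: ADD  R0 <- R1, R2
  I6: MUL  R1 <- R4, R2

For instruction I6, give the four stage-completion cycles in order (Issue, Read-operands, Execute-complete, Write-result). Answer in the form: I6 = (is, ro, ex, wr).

[I1] 1/2/8/9
[I2] 2/10/11/12  (RAW R4: wait I1 write@9)
[I3] 3/4/5/11  (WAR R1: wait I2 read@10)
[I4] 10/11/17/18  (struct: MUL busy until I1 writes@9)
[I5] 11/12/14/15
[I6] 19/20/26/27  (struct: MUL busy until I4 writes@18)

I6 = (19, 20, 26, 27)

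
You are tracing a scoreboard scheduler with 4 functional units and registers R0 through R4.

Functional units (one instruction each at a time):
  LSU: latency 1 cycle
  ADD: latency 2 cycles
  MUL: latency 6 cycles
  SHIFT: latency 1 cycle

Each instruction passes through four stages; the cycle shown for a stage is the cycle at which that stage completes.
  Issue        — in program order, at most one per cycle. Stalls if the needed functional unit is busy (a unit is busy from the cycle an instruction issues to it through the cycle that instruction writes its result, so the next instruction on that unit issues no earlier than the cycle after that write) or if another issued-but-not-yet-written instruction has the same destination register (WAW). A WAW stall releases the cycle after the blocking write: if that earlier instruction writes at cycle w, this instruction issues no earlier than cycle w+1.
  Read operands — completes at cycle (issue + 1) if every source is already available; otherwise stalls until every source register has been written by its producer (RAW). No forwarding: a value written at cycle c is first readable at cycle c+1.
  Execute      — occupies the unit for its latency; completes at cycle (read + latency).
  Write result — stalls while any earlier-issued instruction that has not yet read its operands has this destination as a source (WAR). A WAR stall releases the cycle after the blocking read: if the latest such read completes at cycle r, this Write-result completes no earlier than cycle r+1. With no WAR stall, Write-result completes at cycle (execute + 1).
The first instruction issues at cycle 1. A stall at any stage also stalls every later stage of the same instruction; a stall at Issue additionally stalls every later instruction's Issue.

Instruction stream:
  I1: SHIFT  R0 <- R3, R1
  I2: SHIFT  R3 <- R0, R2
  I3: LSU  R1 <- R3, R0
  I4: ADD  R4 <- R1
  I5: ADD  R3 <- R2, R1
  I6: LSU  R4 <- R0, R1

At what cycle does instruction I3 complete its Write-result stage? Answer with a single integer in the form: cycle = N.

cycle = 11

t=1  I1 dispatched to SHIFT
t=2  I1 operands ready
t=3  I1 complete
t=4  R0←I1
t=5  I2 dispatched to SHIFT
t=6  I2 operands ready | I3 dispatched to LSU
t=7  I2 complete | I4 dispatched to ADD
t=8  R3←I2
t=9  I3 operands ready
t=10  I3 complete
t=11  R1←I3
t=12  I4 operands ready
t=14  I4 complete
t=15  R4←I4
t=16  I5 dispatched to ADD
t=17  I5 operands ready | I6 dispatched to LSU
t=18  I6 operands ready
t=19  I5 complete | I6 complete
t=20  R3←I5 | R4←I6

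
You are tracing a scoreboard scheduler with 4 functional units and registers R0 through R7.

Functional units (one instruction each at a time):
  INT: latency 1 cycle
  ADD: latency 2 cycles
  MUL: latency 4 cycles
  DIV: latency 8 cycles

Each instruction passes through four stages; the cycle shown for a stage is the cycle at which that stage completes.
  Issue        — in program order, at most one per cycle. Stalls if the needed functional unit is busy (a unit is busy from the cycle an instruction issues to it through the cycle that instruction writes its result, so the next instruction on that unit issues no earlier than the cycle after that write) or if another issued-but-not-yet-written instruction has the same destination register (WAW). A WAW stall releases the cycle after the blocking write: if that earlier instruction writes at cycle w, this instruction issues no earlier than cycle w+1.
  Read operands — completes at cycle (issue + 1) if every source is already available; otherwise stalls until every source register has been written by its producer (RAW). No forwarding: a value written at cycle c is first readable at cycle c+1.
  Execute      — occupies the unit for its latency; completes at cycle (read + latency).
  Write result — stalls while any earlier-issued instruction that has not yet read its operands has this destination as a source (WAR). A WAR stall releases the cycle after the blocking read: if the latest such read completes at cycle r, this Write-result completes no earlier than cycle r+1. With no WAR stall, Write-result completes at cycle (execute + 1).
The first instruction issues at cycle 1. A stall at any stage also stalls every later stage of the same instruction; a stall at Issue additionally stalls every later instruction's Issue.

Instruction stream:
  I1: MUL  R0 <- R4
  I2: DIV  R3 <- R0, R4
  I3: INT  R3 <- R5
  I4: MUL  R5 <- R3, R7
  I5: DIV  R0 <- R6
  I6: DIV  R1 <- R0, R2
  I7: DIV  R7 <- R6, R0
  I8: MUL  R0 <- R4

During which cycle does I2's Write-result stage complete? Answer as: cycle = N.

t=1  I1→MUL
t=2  I1 RO · I2→DIV
t=6  I1 EX
t=7  I1 WR R0
t=8  I2 RO
t=16  I2 EX
t=17  I2 WR R3
t=18  I3→INT
t=19  I3 RO · I4→MUL
t=20  I3 EX · I5→DIV
t=21  I3 WR R3 · I5 RO
t=22  I4 RO
t=26  I4 EX
t=27  I4 WR R5
t=29  I5 EX
t=30  I5 WR R0
t=31  I6→DIV
t=32  I6 RO
t=40  I6 EX
t=41  I6 WR R1
t=42  I7→DIV
t=43  I7 RO · I8→MUL
t=44  I8 RO
t=48  I8 EX
t=49  I8 WR R0
t=51  I7 EX
t=52  I7 WR R7

cycle = 17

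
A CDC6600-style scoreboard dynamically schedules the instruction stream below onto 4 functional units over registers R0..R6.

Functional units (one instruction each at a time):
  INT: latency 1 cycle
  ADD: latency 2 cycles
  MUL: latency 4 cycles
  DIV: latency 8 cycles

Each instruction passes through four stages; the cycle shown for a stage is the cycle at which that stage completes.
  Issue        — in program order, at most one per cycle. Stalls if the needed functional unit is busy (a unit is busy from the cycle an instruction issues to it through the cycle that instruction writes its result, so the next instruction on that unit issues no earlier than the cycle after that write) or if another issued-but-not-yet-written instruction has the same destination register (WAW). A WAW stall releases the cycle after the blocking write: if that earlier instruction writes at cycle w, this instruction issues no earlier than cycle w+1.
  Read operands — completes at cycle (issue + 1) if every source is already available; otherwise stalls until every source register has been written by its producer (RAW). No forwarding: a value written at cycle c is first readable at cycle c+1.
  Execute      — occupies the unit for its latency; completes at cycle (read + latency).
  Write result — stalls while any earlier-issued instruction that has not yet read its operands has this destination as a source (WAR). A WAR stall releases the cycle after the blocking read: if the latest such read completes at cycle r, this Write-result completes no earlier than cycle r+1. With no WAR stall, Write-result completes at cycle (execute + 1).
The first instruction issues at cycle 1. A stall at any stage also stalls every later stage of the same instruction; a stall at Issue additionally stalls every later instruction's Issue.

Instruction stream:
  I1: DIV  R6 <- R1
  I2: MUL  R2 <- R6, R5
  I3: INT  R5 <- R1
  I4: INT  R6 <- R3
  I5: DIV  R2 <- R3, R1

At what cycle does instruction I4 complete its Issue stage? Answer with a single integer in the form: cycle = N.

cycle = 14

[1] I1→DIV
[2] I1 RO, I2→MUL
[3] I3→INT
[4] I3 RO
[5] I3 EX
[10] I1 EX
[11] I1 WR R6
[12] I2 RO
[13] I3 WR R5
[14] I4→INT
[15] I4 RO
[16] I2 EX, I4 EX
[17] I2 WR R2, I4 WR R6
[18] I5→DIV
[19] I5 RO
[27] I5 EX
[28] I5 WR R2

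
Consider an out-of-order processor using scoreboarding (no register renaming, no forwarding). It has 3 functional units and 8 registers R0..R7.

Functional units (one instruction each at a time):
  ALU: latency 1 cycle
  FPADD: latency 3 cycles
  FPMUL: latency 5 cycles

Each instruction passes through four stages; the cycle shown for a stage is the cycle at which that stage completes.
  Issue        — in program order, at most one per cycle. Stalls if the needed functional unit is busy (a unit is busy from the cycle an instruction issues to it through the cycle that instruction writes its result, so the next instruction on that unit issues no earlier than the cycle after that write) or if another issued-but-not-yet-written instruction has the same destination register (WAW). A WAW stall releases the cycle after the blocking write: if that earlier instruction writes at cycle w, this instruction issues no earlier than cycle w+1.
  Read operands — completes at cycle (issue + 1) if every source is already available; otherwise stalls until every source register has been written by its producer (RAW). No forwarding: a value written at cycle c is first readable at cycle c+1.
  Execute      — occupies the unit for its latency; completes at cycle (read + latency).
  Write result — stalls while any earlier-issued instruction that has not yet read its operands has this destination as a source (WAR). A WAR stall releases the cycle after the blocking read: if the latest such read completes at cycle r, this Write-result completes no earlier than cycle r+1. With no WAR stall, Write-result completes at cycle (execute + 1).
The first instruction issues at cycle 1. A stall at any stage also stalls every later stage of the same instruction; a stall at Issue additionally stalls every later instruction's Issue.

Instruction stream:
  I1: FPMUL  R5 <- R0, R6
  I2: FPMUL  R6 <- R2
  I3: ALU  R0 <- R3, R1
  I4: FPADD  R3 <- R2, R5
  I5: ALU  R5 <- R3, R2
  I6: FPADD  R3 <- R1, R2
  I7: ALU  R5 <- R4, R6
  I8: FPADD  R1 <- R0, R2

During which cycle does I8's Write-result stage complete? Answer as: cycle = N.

cycle = 28

I1  is:1  ro:2  ex:7  wr:8
I2  is:9  ro:10  ex:15  wr:16  — struct: FPMUL busy until I1 writes@8
I3  is:10  ro:11  ex:12  wr:13
I4  is:11  ro:12  ex:15  wr:16
I5  is:14  ro:17  ex:18  wr:19  — struct: ALU busy until I3 writes@13, RAW R3: wait I4 write@16
I6  is:17  ro:18  ex:21  wr:22  — struct: FPADD busy until I4 writes@16
I7  is:20  ro:21  ex:22  wr:23  — struct: ALU busy until I5 writes@19
I8  is:23  ro:24  ex:27  wr:28  — struct: FPADD busy until I6 writes@22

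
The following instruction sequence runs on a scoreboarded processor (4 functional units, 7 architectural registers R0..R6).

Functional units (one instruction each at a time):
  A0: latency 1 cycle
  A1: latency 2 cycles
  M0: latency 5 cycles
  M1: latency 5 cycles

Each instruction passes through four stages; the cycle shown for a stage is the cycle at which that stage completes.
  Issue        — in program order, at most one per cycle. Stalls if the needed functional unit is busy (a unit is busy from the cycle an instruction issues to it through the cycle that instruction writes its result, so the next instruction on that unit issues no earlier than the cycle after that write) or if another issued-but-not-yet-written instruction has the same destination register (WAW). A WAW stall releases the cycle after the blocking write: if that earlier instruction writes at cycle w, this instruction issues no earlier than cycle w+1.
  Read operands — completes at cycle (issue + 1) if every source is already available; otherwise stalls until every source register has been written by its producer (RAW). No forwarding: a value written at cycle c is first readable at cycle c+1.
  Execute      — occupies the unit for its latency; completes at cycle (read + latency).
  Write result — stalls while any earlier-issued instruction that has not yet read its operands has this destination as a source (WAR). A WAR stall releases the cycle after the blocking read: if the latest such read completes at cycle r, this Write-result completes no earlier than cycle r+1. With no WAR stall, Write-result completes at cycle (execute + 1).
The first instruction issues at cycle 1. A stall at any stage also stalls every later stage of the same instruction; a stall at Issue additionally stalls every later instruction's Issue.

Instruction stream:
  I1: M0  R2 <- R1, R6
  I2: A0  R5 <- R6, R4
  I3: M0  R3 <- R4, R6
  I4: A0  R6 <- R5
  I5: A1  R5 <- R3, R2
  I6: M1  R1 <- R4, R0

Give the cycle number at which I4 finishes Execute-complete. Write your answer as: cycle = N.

cycle = 12

[I1] 1/2/7/8
[I2] 2/3/4/5
[I3] 9/10/15/16  (struct: M0 busy until I1 writes@8)
[I4] 10/11/12/13
[I5] 11/17/19/20  (RAW R3: wait I3 write@16)
[I6] 12/13/18/19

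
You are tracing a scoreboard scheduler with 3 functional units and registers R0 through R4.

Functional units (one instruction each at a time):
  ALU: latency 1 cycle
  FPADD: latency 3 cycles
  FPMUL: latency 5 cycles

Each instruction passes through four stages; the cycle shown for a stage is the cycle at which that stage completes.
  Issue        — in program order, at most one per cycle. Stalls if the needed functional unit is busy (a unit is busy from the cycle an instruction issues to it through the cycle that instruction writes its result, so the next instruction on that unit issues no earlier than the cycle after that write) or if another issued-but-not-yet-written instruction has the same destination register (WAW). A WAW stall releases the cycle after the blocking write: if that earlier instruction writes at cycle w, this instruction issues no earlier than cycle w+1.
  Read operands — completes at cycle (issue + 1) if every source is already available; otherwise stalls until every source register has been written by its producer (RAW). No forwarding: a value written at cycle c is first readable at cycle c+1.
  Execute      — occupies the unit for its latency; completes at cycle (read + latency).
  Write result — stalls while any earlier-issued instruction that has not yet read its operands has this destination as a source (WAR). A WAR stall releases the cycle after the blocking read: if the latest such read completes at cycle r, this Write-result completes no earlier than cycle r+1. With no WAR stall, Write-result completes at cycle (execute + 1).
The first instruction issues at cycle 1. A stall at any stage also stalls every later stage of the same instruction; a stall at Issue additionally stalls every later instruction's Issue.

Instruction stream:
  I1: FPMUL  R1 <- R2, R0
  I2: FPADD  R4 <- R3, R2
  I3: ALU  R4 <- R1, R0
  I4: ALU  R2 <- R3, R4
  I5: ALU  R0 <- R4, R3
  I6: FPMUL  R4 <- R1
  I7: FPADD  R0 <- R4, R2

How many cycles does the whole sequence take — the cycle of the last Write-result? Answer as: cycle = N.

cycle = 29

cycle 1: issue I1 (FPMUL)
cycle 2: I1 read-ops; issue I2 (FPADD)
cycle 3: I2 read-ops
cycle 6: I2 finished on FPADD
cycle 7: I1 finished on FPMUL; I2→R4
cycle 8: I1→R1; issue I3 (ALU)
cycle 9: I3 read-ops
cycle 10: I3 finished on ALU
cycle 11: I3→R4
cycle 12: issue I4 (ALU)
cycle 13: I4 read-ops
cycle 14: I4 finished on ALU
cycle 15: I4→R2
cycle 16: issue I5 (ALU)
cycle 17: I5 read-ops; issue I6 (FPMUL)
cycle 18: I5 finished on ALU; I6 read-ops
cycle 19: I5→R0
cycle 20: issue I7 (FPADD)
cycle 23: I6 finished on FPMUL
cycle 24: I6→R4
cycle 25: I7 read-ops
cycle 28: I7 finished on FPADD
cycle 29: I7→R0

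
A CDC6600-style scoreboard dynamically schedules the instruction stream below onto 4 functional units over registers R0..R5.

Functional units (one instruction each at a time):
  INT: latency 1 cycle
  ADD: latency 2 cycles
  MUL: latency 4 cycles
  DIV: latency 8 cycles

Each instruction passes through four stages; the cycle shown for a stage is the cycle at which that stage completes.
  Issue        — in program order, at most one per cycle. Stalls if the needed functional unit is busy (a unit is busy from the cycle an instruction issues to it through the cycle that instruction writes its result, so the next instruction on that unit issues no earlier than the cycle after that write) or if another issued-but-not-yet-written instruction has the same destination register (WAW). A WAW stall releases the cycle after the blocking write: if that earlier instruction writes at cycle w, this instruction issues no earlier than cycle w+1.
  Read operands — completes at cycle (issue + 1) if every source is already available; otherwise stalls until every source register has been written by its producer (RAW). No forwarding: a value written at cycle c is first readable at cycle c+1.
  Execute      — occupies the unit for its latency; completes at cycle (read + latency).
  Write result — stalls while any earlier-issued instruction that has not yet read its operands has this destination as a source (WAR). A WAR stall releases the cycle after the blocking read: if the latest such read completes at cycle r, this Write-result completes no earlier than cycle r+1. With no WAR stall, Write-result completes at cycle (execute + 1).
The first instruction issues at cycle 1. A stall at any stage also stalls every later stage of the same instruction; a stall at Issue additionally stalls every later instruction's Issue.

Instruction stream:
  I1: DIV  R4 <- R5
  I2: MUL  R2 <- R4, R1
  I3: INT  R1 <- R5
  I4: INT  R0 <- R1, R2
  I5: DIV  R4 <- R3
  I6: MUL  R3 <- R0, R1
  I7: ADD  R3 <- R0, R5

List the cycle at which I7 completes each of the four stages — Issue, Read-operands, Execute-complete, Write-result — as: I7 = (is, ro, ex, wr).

[I1] 1/2/10/11
[I2] 2/12/16/17  (RAW R4: wait I1 write@11)
[I3] 3/4/5/13  (WAR R1: wait I2 read@12)
[I4] 14/18/19/20  (struct: INT busy until I3 writes@13; RAW R2: wait I2 write@17)
[I5] 15/16/24/25
[I6] 18/21/25/26  (struct: MUL busy until I2 writes@17; RAW R0: wait I4 write@20)
[I7] 27/28/30/31  (WAW R3: wait I6 write@26)

I7 = (27, 28, 30, 31)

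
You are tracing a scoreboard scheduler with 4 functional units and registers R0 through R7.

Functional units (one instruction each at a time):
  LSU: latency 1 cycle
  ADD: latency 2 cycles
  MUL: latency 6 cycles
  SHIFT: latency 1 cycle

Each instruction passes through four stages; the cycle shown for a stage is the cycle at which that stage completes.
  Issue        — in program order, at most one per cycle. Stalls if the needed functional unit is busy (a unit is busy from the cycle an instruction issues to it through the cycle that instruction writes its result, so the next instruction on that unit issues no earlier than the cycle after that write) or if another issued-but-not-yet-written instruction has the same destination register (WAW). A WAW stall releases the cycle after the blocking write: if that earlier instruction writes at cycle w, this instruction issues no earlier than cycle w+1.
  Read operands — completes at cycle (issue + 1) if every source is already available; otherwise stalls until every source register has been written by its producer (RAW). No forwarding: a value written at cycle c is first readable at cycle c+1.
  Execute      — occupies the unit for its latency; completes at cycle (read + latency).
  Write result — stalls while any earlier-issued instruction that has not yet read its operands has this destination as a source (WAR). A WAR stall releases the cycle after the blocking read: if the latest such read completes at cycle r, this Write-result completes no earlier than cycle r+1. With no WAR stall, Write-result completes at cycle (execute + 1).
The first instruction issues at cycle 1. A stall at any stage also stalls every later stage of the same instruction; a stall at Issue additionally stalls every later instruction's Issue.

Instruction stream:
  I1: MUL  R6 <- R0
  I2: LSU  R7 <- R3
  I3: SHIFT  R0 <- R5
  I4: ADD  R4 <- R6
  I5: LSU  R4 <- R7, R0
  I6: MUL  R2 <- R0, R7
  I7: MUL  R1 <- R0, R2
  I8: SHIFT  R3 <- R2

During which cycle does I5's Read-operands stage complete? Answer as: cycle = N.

cycle = 15

c1: I1 issues→MUL
c2: I1 reads · I2 issues→LSU
c3: I2 reads · I3 issues→SHIFT
c4: I2 exec-done · I3 reads · I4 issues→ADD
c5: I2 writes R7 · I3 exec-done
c6: I3 writes R0
c8: I1 exec-done
c9: I1 writes R6
c10: I4 reads
c12: I4 exec-done
c13: I4 writes R4
c14: I5 issues→LSU
c15: I5 reads · I6 issues→MUL
c16: I5 exec-done · I6 reads
c17: I5 writes R4
c22: I6 exec-done
c23: I6 writes R2
c24: I7 issues→MUL
c25: I7 reads · I8 issues→SHIFT
c26: I8 reads
c27: I8 exec-done
c28: I8 writes R3
c31: I7 exec-done
c32: I7 writes R1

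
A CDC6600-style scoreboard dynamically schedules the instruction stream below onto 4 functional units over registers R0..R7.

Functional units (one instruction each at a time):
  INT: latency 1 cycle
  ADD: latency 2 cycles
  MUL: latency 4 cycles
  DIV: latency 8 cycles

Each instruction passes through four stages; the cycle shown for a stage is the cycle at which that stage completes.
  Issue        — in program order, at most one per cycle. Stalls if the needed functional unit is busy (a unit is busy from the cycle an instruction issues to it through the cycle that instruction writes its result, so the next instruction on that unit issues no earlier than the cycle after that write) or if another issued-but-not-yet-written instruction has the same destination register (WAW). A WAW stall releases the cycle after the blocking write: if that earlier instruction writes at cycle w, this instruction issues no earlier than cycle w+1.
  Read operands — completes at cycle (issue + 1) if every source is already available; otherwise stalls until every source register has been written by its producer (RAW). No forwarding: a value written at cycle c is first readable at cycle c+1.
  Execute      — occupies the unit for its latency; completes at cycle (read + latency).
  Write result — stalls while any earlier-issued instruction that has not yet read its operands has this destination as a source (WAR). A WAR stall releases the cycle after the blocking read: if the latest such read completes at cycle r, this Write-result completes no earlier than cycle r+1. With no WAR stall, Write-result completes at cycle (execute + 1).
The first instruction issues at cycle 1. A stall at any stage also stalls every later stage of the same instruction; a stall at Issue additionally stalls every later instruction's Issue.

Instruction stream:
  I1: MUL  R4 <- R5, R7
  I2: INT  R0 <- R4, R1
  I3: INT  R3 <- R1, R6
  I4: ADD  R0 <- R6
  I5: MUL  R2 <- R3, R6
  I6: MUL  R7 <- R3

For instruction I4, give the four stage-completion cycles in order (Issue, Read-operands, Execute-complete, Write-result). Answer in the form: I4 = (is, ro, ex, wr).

I4 = (12, 13, 15, 16)

[I1] 1/2/6/7
[I2] 2/8/9/10  (RAW R4: wait I1 write@7)
[I3] 11/12/13/14  (struct: INT busy until I2 writes@10)
[I4] 12/13/15/16
[I5] 13/15/19/20  (RAW R3: wait I3 write@14)
[I6] 21/22/26/27  (struct: MUL busy until I5 writes@20)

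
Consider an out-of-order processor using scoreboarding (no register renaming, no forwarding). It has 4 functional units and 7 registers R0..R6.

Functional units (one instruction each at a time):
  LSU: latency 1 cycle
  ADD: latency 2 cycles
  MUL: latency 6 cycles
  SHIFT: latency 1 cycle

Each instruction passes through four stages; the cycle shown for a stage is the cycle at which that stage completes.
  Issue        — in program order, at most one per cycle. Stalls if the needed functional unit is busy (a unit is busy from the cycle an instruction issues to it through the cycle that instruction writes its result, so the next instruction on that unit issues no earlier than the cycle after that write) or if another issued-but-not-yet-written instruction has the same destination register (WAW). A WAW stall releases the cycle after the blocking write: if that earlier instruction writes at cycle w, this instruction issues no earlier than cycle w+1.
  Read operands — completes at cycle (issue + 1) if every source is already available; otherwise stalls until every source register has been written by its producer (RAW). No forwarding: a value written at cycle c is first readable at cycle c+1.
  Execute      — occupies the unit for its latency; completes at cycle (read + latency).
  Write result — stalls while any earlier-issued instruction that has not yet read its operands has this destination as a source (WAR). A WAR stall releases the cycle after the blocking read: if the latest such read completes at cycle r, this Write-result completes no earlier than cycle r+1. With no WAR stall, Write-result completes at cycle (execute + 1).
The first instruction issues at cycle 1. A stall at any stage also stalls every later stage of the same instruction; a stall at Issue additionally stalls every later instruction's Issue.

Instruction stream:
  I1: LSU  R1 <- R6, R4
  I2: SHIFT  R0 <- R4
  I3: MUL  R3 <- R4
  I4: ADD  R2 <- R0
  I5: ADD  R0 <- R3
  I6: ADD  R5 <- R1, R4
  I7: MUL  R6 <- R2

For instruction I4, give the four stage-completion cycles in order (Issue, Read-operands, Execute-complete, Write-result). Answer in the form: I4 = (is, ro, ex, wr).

[1] I1→LSU
[2] I1 RO, I2→SHIFT
[3] I1 EX, I2 RO, I3→MUL
[4] I1 WR R1, I2 EX, I3 RO, I4→ADD
[5] I2 WR R0
[6] I4 RO
[8] I4 EX
[9] I4 WR R2
[10] I3 EX, I5→ADD
[11] I3 WR R3
[12] I5 RO
[14] I5 EX
[15] I5 WR R0
[16] I6→ADD
[17] I6 RO, I7→MUL
[18] I7 RO
[19] I6 EX
[20] I6 WR R5
[24] I7 EX
[25] I7 WR R6

I4 = (4, 6, 8, 9)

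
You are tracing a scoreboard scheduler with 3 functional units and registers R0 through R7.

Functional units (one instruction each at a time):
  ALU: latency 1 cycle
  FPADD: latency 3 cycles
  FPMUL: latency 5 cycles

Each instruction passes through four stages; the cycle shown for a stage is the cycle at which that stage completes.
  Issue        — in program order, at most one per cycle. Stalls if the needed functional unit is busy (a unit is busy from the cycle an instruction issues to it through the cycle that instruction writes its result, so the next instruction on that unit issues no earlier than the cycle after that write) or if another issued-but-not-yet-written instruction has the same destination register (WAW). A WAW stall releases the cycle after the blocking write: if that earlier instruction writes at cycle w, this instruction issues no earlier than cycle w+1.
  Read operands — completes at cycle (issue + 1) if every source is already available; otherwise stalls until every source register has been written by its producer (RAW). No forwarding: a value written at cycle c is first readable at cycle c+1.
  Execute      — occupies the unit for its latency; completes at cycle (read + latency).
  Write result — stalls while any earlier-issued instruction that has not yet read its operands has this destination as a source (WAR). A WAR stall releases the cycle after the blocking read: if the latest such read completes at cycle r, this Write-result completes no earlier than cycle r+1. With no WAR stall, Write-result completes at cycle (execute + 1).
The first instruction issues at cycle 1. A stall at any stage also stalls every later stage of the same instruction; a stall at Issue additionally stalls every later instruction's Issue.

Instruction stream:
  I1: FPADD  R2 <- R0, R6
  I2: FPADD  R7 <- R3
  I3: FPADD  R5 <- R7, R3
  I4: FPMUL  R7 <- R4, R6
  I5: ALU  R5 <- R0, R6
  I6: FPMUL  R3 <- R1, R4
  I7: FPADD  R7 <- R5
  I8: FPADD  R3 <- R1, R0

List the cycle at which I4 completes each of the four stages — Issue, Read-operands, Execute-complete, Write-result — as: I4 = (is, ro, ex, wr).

[1] I1 issues→FPADD
[2] I1 reads
[5] I1 exec-done
[6] I1 writes R2
[7] I2 issues→FPADD
[8] I2 reads
[11] I2 exec-done
[12] I2 writes R7
[13] I3 issues→FPADD
[14] I3 reads | I4 issues→FPMUL
[15] I4 reads
[17] I3 exec-done
[18] I3 writes R5
[19] I5 issues→ALU
[20] I4 exec-done | I5 reads
[21] I4 writes R7 | I5 exec-done
[22] I5 writes R5 | I6 issues→FPMUL
[23] I6 reads | I7 issues→FPADD
[24] I7 reads
[27] I7 exec-done
[28] I6 exec-done | I7 writes R7
[29] I6 writes R3
[30] I8 issues→FPADD
[31] I8 reads
[34] I8 exec-done
[35] I8 writes R3

I4 = (14, 15, 20, 21)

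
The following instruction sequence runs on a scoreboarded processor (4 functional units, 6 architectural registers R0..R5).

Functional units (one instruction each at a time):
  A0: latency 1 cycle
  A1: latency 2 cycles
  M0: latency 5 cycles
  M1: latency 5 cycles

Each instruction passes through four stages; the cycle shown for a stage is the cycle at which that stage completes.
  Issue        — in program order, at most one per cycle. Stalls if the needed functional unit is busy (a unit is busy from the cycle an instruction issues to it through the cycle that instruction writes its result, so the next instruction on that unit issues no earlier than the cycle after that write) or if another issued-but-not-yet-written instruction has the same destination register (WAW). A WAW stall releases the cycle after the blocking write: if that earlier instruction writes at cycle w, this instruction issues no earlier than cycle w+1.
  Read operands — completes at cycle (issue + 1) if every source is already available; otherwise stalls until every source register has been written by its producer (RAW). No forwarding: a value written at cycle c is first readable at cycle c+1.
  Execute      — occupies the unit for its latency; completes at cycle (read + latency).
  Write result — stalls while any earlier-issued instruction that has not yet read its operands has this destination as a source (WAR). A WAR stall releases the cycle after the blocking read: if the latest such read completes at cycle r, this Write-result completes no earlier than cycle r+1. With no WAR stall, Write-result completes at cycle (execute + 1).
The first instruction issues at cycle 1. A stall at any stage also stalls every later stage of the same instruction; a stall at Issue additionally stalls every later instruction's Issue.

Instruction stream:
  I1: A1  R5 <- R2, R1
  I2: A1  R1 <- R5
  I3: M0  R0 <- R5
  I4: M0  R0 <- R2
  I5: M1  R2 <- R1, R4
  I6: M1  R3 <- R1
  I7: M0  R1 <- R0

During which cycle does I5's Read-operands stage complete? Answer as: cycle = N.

cycle = 17

cycle 1: I1 dispatched to A1
cycle 2: I1 operands ready
cycle 4: I1 complete
cycle 5: R5←I1
cycle 6: I2 dispatched to A1
cycle 7: I2 operands ready · I3 dispatched to M0
cycle 8: I3 operands ready
cycle 9: I2 complete
cycle 10: R1←I2
cycle 13: I3 complete
cycle 14: R0←I3
cycle 15: I4 dispatched to M0
cycle 16: I4 operands ready · I5 dispatched to M1
cycle 17: I5 operands ready
cycle 21: I4 complete
cycle 22: R0←I4 · I5 complete
cycle 23: R2←I5
cycle 24: I6 dispatched to M1
cycle 25: I6 operands ready · I7 dispatched to M0
cycle 26: I7 operands ready
cycle 30: I6 complete
cycle 31: R3←I6 · I7 complete
cycle 32: R1←I7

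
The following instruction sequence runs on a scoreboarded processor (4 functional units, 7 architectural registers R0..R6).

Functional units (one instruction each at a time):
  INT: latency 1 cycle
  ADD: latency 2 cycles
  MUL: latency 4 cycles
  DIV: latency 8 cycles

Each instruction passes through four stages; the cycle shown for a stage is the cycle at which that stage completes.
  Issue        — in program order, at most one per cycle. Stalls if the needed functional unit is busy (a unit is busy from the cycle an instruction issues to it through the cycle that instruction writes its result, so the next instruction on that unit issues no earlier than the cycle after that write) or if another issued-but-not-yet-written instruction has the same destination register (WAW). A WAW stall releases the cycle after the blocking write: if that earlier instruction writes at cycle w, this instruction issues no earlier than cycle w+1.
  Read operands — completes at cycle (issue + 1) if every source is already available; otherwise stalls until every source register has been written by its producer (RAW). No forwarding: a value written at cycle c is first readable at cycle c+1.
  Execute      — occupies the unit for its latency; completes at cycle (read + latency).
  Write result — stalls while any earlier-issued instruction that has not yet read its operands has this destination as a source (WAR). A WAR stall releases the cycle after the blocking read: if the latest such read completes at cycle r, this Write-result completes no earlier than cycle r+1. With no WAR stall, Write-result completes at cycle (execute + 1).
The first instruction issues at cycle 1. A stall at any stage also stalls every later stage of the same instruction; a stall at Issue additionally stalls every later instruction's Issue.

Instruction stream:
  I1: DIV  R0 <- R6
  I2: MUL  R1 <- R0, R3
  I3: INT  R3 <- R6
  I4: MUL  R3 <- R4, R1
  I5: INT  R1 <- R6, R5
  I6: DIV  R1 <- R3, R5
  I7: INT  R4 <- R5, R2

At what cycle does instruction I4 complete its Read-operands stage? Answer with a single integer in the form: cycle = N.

cycle = 19

cycle 1: I1 issues→DIV
cycle 2: I1 reads; I2 issues→MUL
cycle 3: I3 issues→INT
cycle 4: I3 reads
cycle 5: I3 exec-done
cycle 10: I1 exec-done
cycle 11: I1 writes R0
cycle 12: I2 reads
cycle 13: I3 writes R3
cycle 16: I2 exec-done
cycle 17: I2 writes R1
cycle 18: I4 issues→MUL
cycle 19: I4 reads; I5 issues→INT
cycle 20: I5 reads
cycle 21: I5 exec-done
cycle 22: I5 writes R1
cycle 23: I4 exec-done; I6 issues→DIV
cycle 24: I4 writes R3; I7 issues→INT
cycle 25: I6 reads; I7 reads
cycle 26: I7 exec-done
cycle 27: I7 writes R4
cycle 33: I6 exec-done
cycle 34: I6 writes R1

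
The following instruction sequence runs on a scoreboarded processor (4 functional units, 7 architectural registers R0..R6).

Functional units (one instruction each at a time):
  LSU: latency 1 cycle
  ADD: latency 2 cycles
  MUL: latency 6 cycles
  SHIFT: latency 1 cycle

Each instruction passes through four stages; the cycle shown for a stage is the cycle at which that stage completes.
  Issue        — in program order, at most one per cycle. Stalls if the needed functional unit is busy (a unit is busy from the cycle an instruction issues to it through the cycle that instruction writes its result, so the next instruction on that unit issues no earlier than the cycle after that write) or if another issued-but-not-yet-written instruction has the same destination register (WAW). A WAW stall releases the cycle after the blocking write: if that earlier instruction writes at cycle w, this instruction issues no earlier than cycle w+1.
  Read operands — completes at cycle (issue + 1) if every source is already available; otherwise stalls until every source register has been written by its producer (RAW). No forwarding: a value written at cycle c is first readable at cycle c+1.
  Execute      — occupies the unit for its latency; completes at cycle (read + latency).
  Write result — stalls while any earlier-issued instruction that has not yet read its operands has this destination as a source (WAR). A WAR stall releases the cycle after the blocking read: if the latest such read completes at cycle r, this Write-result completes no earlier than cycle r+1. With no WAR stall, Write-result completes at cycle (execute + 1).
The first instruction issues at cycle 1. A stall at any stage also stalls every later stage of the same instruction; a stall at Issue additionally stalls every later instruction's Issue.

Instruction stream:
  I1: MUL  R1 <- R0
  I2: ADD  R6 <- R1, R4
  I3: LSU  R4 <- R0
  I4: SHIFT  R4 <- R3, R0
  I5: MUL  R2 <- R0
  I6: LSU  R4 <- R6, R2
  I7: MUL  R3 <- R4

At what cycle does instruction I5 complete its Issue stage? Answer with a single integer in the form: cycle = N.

I1  is:1  ro:2  ex:8  wr:9
I2  is:2  ro:10  ex:12  wr:13  — RAW R1: wait I1 write@9
I3  is:3  ro:4  ex:5  wr:11  — WAR R4: wait I2 read@10
I4  is:12  ro:13  ex:14  wr:15  — WAW R4: wait I3 write@11
I5  is:13  ro:14  ex:20  wr:21
I6  is:16  ro:22  ex:23  wr:24  — WAW R4: wait I4 write@15, RAW R2: wait I5 write@21
I7  is:22  ro:25  ex:31  wr:32  — struct: MUL busy until I5 writes@21, RAW R4: wait I6 write@24

cycle = 13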